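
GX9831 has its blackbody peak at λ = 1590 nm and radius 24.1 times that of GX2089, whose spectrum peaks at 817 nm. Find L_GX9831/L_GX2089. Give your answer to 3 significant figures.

Wien's law gives T ∝ 1/λ_max, so T_GX9831/T_GX2089 = λ_GX2089/λ_GX9831 = 817/1590 = 0.5138.
Then L ∝ R²T⁴ gives L_GX9831/L_GX2089 = (24.1)² × (0.5138)⁴ = 580.8 × 0.06971 = 40.49.

40.5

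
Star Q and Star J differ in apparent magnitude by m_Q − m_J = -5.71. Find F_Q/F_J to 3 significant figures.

F_Q/F_J = 10^(−(m_Q − m_J)/2.5) = 10^(5.71/2.5) = 10^2.284 = 192.3.

192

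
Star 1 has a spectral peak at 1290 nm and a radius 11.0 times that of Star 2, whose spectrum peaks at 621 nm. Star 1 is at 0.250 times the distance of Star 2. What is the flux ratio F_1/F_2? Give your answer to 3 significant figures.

Wien's law: T_1/T_2 = λ_2/λ_1 = 621/1290 = 0.4814.
L_1/L_2 = (R_1/R_2)²(T_1/T_2)⁴ = (11.0)²(0.4814)⁴ = 6.498.
F_1/F_2 = (L_1/L_2)/(d_1/d_2)² = 6.498/(0.250)² = 104.0.

104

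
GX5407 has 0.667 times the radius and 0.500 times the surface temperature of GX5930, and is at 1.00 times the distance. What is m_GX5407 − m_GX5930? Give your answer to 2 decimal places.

3.89

L_GX5407/L_GX5930 = (0.667)²(0.500)⁴ = 0.02781.
F_GX5407/F_GX5930 = (L_GX5407/L_GX5930)/(d_GX5407/d_GX5930)² = 0.02781/1.000 = 0.02781.
m_GX5407 − m_GX5930 = −2.5 log₁₀(0.02781) = 3.89.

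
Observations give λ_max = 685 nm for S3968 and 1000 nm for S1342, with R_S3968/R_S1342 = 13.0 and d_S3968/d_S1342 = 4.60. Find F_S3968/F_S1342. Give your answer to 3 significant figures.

36.3

Wien's law: T_S3968/T_S1342 = λ_S1342/λ_S3968 = 1000/685 = 1.460.
L_S3968/L_S1342 = (R_S3968/R_S1342)²(T_S3968/T_S1342)⁴ = (13.0)²(1.460)⁴ = 767.6.
F_S3968/F_S1342 = (L_S3968/L_S1342)/(d_S3968/d_S1342)² = 767.6/(4.60)² = 36.28.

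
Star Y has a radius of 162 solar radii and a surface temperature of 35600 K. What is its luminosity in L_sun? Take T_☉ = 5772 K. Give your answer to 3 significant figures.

3.80×10^7 L_sun

L/L_☉ = (R/R_☉)² (T/T_☉)⁴ = (162)² × (35600/5772)⁴
       = 2.624×10^4 × (6.168)⁴ = 2.624×10^4 × 1447 = 3.798×10^7.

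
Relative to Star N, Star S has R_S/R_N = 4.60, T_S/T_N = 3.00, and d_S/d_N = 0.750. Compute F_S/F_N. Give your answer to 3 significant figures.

L_S/L_N = (R_S/R_N)²(T_S/T_N)⁴ = (4.60)² × (3.00)⁴ = 1714.
F_S/F_N = (L_S/L_N)/(d_S/d_N)² = 1714 / (0.750)² = 3047.

3.05×10^3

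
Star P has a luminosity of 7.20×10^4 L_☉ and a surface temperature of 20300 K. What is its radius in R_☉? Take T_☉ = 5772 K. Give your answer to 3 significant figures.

21.7 R_☉

R/R_☉ = √(L/L_☉) / (T/T_☉)² = √(7.20×10^4) / (3.517)²
       = 268.3 / 12.37 = 21.69.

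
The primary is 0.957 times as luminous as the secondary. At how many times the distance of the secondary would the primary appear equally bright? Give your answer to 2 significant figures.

0.98

Equal flux requires L_p/d_p² = L_s/d_s², so d_p/d_s = √(L_p/L_s)
= √(0.957) = 0.9783.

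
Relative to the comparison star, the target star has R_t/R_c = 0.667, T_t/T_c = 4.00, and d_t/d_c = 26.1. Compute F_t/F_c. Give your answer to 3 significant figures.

L_t/L_c = (R_t/R_c)²(T_t/T_c)⁴ = (0.667)² × (4.00)⁴ = 113.9.
F_t/F_c = (L_t/L_c)/(d_t/d_c)² = 113.9 / (26.1)² = 0.1672.

0.167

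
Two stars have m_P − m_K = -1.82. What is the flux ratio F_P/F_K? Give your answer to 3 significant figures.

F_P/F_K = 10^(−(m_P − m_K)/2.5) = 10^(1.82/2.5) = 10^0.728 = 5.346.

5.35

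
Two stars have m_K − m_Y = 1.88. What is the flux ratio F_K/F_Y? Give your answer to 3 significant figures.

0.177

F_K/F_Y = 10^(−(m_K − m_Y)/2.5) = 10^(-1.88/2.5) = 10^-0.752 = 0.1770.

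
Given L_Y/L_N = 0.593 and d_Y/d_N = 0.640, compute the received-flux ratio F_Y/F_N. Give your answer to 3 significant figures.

F = L/(4πd²), so F_Y/F_N = (L_Y/L_N) / (d_Y/d_N)²
= 0.593 / (0.640)² = 0.593 / 0.4096 = 1.448.

1.45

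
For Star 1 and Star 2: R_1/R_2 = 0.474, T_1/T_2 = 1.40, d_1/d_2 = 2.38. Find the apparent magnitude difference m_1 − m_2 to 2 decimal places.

2.04

L_1/L_2 = (0.474)²(1.40)⁴ = 0.8631.
F_1/F_2 = (L_1/L_2)/(d_1/d_2)² = 0.8631/5.664 = 0.1524.
m_1 − m_2 = −2.5 log₁₀(0.1524) = 2.04.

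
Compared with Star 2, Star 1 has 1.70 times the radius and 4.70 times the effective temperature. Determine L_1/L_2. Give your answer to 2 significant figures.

1.4×10^3

From the Stefan–Boltzmann law, L ∝ R²T⁴, so
L_1/L_2 = (R_1/R_2)² (T_1/T_2)⁴ = (1.70)² × (4.70)⁴ = 2.890 × 488.0 = 1410.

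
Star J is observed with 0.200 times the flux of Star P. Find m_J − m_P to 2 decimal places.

1.75

m_J − m_P = −2.5 log₁₀(F_J/F_P) = −2.5 log₁₀(0.200) = −2.5 × (-0.699) = 1.747.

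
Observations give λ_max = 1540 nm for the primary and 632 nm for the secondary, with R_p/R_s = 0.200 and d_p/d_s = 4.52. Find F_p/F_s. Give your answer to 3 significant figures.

5.55×10^-5

Wien's law: T_p/T_s = λ_s/λ_p = 632/1540 = 0.4104.
L_p/L_s = (R_p/R_s)²(T_p/T_s)⁴ = (0.200)²(0.4104)⁴ = 0.001135.
F_p/F_s = (L_p/L_s)/(d_p/d_s)² = 0.001135/(4.52)² = 5.554×10^-5.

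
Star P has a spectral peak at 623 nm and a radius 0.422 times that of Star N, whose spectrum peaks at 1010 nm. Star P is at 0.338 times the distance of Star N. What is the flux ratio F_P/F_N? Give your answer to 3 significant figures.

Wien's law: T_P/T_N = λ_N/λ_P = 1010/623 = 1.621.
L_P/L_N = (R_P/R_N)²(T_P/T_N)⁴ = (0.422)²(1.621)⁴ = 1.230.
F_P/F_N = (L_P/L_N)/(d_P/d_N)² = 1.230/(0.338)² = 10.77.

10.8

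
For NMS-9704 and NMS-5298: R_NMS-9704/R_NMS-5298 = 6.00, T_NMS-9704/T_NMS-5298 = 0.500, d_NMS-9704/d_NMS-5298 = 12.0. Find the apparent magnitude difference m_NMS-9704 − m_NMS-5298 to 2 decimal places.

4.52

L_NMS-9704/L_NMS-5298 = (6.00)²(0.500)⁴ = 2.250.
F_NMS-9704/F_NMS-5298 = (L_NMS-9704/L_NMS-5298)/(d_NMS-9704/d_NMS-5298)² = 2.250/144.0 = 0.01562.
m_NMS-9704 − m_NMS-5298 = −2.5 log₁₀(0.01562) = 4.52.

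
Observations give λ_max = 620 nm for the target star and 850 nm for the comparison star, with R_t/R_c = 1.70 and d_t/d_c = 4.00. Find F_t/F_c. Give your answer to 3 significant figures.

0.638

Wien's law: T_t/T_c = λ_c/λ_t = 850/620 = 1.371.
L_t/L_c = (R_t/R_c)²(T_t/T_c)⁴ = (1.70)²(1.371)⁴ = 10.21.
F_t/F_c = (L_t/L_c)/(d_t/d_c)² = 10.21/(4.00)² = 0.6381.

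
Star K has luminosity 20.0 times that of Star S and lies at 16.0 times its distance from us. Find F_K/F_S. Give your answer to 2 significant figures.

F = L/(4πd²), so F_K/F_S = (L_K/L_S) / (d_K/d_S)²
= 20.0 / (16.0)² = 20.0 / 256.0 = 0.07812.

0.078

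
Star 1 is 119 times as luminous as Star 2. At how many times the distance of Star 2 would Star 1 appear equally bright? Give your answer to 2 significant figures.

11

Equal flux requires L_1/d_1² = L_2/d_2², so d_1/d_2 = √(L_1/L_2)
= √(119) = 10.91.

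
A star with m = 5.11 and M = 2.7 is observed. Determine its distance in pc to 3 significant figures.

m − M = 5 log₁₀(d/10 pc)
5.11 − (2.7) = 2.41 = 5 log₁₀(d/10)
d = 10 × 10^(2.41/5) = 10 × 10^0.482 = 30.34 pc.

30.3 pc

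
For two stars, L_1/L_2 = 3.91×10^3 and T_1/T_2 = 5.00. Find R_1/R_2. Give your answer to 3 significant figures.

2.50

L ∝ R²T⁴ gives R ∝ √L / T², so
R_1/R_2 = √(3.91×10^3) / (5.00)² = 62.53 / 25.00 = 2.501.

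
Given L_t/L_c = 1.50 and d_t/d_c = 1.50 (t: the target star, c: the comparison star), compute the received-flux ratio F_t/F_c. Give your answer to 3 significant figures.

F = L/(4πd²), so F_t/F_c = (L_t/L_c) / (d_t/d_c)²
= 1.50 / (1.50)² = 1.50 / 2.250 = 0.6667.

0.667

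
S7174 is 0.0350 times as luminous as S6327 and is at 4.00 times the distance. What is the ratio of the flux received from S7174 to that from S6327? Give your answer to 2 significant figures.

F = L/(4πd²), so F_S7174/F_S6327 = (L_S7174/L_S6327) / (d_S7174/d_S6327)²
= 0.0350 / (4.00)² = 0.0350 / 16.00 = 0.002188.

0.0022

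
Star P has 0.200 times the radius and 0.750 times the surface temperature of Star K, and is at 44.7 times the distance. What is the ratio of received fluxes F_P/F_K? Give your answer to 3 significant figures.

6.33×10^-6

L_P/L_K = (R_P/R_K)²(T_P/T_K)⁴ = (0.200)² × (0.750)⁴ = 0.01266.
F_P/F_K = (L_P/L_K)/(d_P/d_K)² = 0.01266 / (44.7)² = 6.334×10^-6.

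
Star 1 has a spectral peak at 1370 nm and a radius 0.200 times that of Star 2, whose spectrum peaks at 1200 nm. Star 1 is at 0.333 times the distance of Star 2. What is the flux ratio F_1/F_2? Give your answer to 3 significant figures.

Wien's law: T_1/T_2 = λ_2/λ_1 = 1200/1370 = 0.8759.
L_1/L_2 = (R_1/R_2)²(T_1/T_2)⁴ = (0.200)²(0.8759)⁴ = 0.02355.
F_1/F_2 = (L_1/L_2)/(d_1/d_2)² = 0.02355/(0.333)² = 0.2123.

0.212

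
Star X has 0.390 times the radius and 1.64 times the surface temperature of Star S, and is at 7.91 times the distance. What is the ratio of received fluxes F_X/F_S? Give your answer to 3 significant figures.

0.0176

L_X/L_S = (R_X/R_S)²(T_X/T_S)⁴ = (0.390)² × (1.64)⁴ = 1.100.
F_X/F_S = (L_X/L_S)/(d_X/d_S)² = 1.100 / (7.91)² = 0.01759.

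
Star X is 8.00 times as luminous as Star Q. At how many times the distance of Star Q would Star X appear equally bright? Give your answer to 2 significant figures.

Equal flux requires L_X/d_X² = L_Q/d_Q², so d_X/d_Q = √(L_X/L_Q)
= √(8.00) = 2.828.

2.8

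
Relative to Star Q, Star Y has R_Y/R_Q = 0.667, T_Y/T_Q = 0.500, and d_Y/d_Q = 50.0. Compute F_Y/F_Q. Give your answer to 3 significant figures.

L_Y/L_Q = (R_Y/R_Q)²(T_Y/T_Q)⁴ = (0.667)² × (0.500)⁴ = 0.02781.
F_Y/F_Q = (L_Y/L_Q)/(d_Y/d_Q)² = 0.02781 / (50.0)² = 1.112×10^-5.

1.11×10^-5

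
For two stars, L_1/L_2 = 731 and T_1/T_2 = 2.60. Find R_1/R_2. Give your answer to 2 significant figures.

4.0

L ∝ R²T⁴ gives R ∝ √L / T², so
R_1/R_2 = √(731) / (2.60)² = 27.04 / 6.760 = 4.000.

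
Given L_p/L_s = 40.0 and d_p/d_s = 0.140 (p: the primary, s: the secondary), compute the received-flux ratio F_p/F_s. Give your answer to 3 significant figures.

F = L/(4πd²), so F_p/F_s = (L_p/L_s) / (d_p/d_s)²
= 40.0 / (0.140)² = 40.0 / 0.01960 = 2041.

2.04×10^3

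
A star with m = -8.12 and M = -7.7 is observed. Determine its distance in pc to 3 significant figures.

8.24 pc

m − M = 5 log₁₀(d/10 pc)
-8.12 − (-7.7) = -0.42 = 5 log₁₀(d/10)
d = 10 × 10^(-0.42/5) = 10 × 10^-0.084 = 8.241 pc.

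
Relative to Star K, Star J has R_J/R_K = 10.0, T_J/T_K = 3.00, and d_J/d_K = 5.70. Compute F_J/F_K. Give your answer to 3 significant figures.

L_J/L_K = (R_J/R_K)²(T_J/T_K)⁴ = (10.0)² × (3.00)⁴ = 8100.
F_J/F_K = (L_J/L_K)/(d_J/d_K)² = 8100 / (5.70)² = 249.3.

249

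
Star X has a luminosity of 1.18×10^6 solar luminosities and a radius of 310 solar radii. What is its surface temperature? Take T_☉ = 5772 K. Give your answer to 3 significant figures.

T/T_☉ = (L/L_☉)^(1/4) / (R/R_☉)^(1/2)
T = 5772 × (1.18×10^6)^(1/4) / √(310) = 5772 × 32.96 / 17.61 = 1.080×10^4 K.

1.08×10^4 K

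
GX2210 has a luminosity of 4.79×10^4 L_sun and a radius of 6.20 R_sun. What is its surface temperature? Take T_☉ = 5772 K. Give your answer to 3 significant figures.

T/T_☉ = (L/L_☉)^(1/4) / (R/R_☉)^(1/2)
T = 5772 × (4.79×10^4)^(1/4) / √(6.20) = 5772 × 14.79 / 2.490 = 3.429×10^4 K.

3.43×10^4 K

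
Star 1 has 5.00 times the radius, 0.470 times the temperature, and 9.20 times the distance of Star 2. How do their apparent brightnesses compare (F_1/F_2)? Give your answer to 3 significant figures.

0.0144

L_1/L_2 = (R_1/R_2)²(T_1/T_2)⁴ = (5.00)² × (0.470)⁴ = 1.220.
F_1/F_2 = (L_1/L_2)/(d_1/d_2)² = 1.220 / (9.20)² = 0.01441.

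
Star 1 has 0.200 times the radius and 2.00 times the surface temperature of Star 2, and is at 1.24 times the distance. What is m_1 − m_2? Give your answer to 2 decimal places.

0.95

L_1/L_2 = (0.200)²(2.00)⁴ = 0.6400.
F_1/F_2 = (L_1/L_2)/(d_1/d_2)² = 0.6400/1.538 = 0.4162.
m_1 − m_2 = −2.5 log₁₀(0.4162) = 0.95.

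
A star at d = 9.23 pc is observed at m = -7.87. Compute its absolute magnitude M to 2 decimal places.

M = m − 5 log₁₀(d/10 pc) = -7.87 − 5 log₁₀(9.23/10)
  = -7.87 − 5 × -0.035 = -7.87 − -0.17 = -7.70.

-7.70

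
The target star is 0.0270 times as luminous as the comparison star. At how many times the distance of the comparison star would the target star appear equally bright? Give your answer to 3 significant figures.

Equal flux requires L_t/d_t² = L_c/d_c², so d_t/d_c = √(L_t/L_c)
= √(0.0270) = 0.1643.

0.164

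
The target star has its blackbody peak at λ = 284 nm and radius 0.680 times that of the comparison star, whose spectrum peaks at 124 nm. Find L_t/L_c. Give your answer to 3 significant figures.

Wien's law gives T ∝ 1/λ_max, so T_t/T_c = λ_c/λ_t = 124/284 = 0.4366.
Then L ∝ R²T⁴ gives L_t/L_c = (0.680)² × (0.4366)⁴ = 0.4624 × 0.03634 = 0.01680.

0.0168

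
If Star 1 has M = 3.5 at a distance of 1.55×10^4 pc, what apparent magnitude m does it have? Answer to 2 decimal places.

19.45

m = M + 5 log₁₀(d/10 pc) = 3.5 + 5 log₁₀(1.55×10^4/10)
  = 3.5 + 5 × 3.190 = 3.5 + 15.95 = 19.45.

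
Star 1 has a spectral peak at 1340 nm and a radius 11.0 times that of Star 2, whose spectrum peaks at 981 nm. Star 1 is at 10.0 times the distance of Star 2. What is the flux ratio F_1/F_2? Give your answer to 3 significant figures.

0.348

Wien's law: T_1/T_2 = λ_2/λ_1 = 981/1340 = 0.7321.
L_1/L_2 = (R_1/R_2)²(T_1/T_2)⁴ = (11.0)²(0.7321)⁴ = 34.76.
F_1/F_2 = (L_1/L_2)/(d_1/d_2)² = 34.76/(10.0)² = 0.3476.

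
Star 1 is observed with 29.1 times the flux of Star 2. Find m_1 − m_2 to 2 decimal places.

m_1 − m_2 = −2.5 log₁₀(F_1/F_2) = −2.5 log₁₀(29.1) = −2.5 × (1.464) = -3.660.

-3.66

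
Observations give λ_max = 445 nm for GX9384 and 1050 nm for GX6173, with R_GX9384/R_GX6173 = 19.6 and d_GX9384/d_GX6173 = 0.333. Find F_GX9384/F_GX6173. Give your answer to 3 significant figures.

1.07×10^5

Wien's law: T_GX9384/T_GX6173 = λ_GX6173/λ_GX9384 = 1050/445 = 2.360.
L_GX9384/L_GX6173 = (R_GX9384/R_GX6173)²(T_GX9384/T_GX6173)⁴ = (19.6)²(2.360)⁴ = 1.191×10^4.
F_GX9384/F_GX6173 = (L_GX9384/L_GX6173)/(d_GX9384/d_GX6173)² = 1.191×10^4/(0.333)² = 1.074×10^5.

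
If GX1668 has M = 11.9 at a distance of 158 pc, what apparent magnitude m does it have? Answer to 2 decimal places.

17.89

m = M + 5 log₁₀(d/10 pc) = 11.9 + 5 log₁₀(158/10)
  = 11.9 + 5 × 1.199 = 11.9 + 5.99 = 17.89.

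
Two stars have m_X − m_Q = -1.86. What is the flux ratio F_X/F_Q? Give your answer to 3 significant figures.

F_X/F_Q = 10^(−(m_X − m_Q)/2.5) = 10^(1.86/2.5) = 10^0.744 = 5.546.

5.55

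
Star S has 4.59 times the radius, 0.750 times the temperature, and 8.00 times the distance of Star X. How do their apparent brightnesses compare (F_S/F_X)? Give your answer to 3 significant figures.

0.104

L_S/L_X = (R_S/R_X)²(T_S/T_X)⁴ = (4.59)² × (0.750)⁴ = 6.666.
F_S/F_X = (L_S/L_X)/(d_S/d_X)² = 6.666 / (8.00)² = 0.1042.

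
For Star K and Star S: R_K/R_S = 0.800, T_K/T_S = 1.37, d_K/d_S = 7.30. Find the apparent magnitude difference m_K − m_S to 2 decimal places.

L_K/L_S = (0.800)²(1.37)⁴ = 2.255.
F_K/F_S = (L_K/L_S)/(d_K/d_S)² = 2.255/53.29 = 0.04231.
m_K − m_S = −2.5 log₁₀(0.04231) = 3.43.

3.43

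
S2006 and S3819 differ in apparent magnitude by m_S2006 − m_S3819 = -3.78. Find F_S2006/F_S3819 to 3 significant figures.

32.5

F_S2006/F_S3819 = 10^(−(m_S2006 − m_S3819)/2.5) = 10^(3.78/2.5) = 10^1.512 = 32.51.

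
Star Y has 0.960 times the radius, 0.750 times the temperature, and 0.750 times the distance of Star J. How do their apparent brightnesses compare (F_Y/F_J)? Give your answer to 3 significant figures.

0.518

L_Y/L_J = (R_Y/R_J)²(T_Y/T_J)⁴ = (0.960)² × (0.750)⁴ = 0.2916.
F_Y/F_J = (L_Y/L_J)/(d_Y/d_J)² = 0.2916 / (0.750)² = 0.5184.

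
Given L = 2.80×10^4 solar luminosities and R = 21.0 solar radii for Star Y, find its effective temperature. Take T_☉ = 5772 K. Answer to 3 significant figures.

T/T_☉ = (L/L_☉)^(1/4) / (R/R_☉)^(1/2)
T = 5772 × (2.80×10^4)^(1/4) / √(21.0) = 5772 × 12.94 / 4.583 = 1.629×10^4 K.

1.63×10^4 K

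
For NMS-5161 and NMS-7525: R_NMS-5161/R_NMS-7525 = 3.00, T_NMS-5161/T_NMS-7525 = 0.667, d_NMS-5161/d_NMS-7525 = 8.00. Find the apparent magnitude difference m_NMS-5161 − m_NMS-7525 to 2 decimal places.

3.89

L_NMS-5161/L_NMS-7525 = (3.00)²(0.667)⁴ = 1.781.
F_NMS-5161/F_NMS-7525 = (L_NMS-5161/L_NMS-7525)/(d_NMS-5161/d_NMS-7525)² = 1.781/64.00 = 0.02783.
m_NMS-5161 − m_NMS-7525 = −2.5 log₁₀(0.02783) = 3.89.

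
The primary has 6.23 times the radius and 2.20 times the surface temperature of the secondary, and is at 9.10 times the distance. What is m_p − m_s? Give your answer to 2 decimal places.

L_p/L_s = (6.23)²(2.20)⁴ = 909.2.
F_p/F_s = (L_p/L_s)/(d_p/d_s)² = 909.2/82.81 = 10.98.
m_p − m_s = −2.5 log₁₀(10.98) = -2.60.

-2.60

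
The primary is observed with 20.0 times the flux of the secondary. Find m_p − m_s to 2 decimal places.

-3.25

m_p − m_s = −2.5 log₁₀(F_p/F_s) = −2.5 log₁₀(20.0) = −2.5 × (1.301) = -3.253.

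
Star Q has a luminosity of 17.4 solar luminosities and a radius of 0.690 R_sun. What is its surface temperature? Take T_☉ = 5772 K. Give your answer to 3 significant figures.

1.42×10^4 K

T/T_☉ = (L/L_☉)^(1/4) / (R/R_☉)^(1/2)
T = 5772 × (17.4)^(1/4) / √(0.690) = 5772 × 2.042 / 0.8307 = 1.419×10^4 K.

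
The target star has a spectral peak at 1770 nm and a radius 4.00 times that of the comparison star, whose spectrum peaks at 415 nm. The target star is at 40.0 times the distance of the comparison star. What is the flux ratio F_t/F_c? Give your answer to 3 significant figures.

Wien's law: T_t/T_c = λ_c/λ_t = 415/1770 = 0.2345.
L_t/L_c = (R_t/R_c)²(T_t/T_c)⁴ = (4.00)²(0.2345)⁴ = 0.04835.
F_t/F_c = (L_t/L_c)/(d_t/d_c)² = 0.04835/(40.0)² = 3.022×10^-5.

3.02×10^-5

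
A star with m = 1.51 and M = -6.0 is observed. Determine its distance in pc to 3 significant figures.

318 pc

m − M = 5 log₁₀(d/10 pc)
1.51 − (-6.0) = 7.51 = 5 log₁₀(d/10)
d = 10 × 10^(7.51/5) = 10 × 10^1.502 = 317.7 pc.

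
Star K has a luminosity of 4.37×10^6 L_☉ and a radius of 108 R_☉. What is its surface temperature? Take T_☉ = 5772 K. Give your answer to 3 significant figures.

2.54×10^4 K

T/T_☉ = (L/L_☉)^(1/4) / (R/R_☉)^(1/2)
T = 5772 × (4.37×10^6)^(1/4) / √(108) = 5772 × 45.72 / 10.39 = 2.539×10^4 K.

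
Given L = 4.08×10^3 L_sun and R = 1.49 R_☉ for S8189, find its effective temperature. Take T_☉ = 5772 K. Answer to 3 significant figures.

3.78×10^4 K

T/T_☉ = (L/L_☉)^(1/4) / (R/R_☉)^(1/2)
T = 5772 × (4.08×10^3)^(1/4) / √(1.49) = 5772 × 7.992 / 1.221 = 3.779×10^4 K.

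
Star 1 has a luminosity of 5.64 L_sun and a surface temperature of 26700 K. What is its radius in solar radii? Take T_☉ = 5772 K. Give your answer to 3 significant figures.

0.111 solar radii

R/R_☉ = √(L/L_☉) / (T/T_☉)² = √(5.64) / (4.626)²
       = 2.375 / 21.40 = 0.1110.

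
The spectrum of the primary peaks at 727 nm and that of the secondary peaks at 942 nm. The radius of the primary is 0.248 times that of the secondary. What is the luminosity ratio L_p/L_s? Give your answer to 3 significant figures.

0.173

Wien's law gives T ∝ 1/λ_max, so T_p/T_s = λ_s/λ_p = 942/727 = 1.296.
Then L ∝ R²T⁴ gives L_p/L_s = (0.248)² × (1.296)⁴ = 0.06150 × 2.819 = 0.1734.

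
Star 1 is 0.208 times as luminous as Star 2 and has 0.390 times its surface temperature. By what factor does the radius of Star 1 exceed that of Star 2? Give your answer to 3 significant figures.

3.00

L ∝ R²T⁴ gives R ∝ √L / T², so
R_1/R_2 = √(0.208) / (0.390)² = 0.4561 / 0.1521 = 2.998.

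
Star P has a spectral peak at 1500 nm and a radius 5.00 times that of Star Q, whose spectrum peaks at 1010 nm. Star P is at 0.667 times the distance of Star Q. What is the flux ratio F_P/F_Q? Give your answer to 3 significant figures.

Wien's law: T_P/T_Q = λ_Q/λ_P = 1010/1500 = 0.6733.
L_P/L_Q = (R_P/R_Q)²(T_P/T_Q)⁴ = (5.00)²(0.6733)⁴ = 5.139.
F_P/F_Q = (L_P/L_Q)/(d_P/d_Q)² = 5.139/(0.667)² = 11.55.

11.6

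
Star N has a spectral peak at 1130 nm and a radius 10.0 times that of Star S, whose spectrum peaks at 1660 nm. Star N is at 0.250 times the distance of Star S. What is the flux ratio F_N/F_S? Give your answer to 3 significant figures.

Wien's law: T_N/T_S = λ_S/λ_N = 1660/1130 = 1.469.
L_N/L_S = (R_N/R_S)²(T_N/T_S)⁴ = (10.0)²(1.469)⁴ = 465.7.
F_N/F_S = (L_N/L_S)/(d_N/d_S)² = 465.7/(0.250)² = 7451.

7.45×10^3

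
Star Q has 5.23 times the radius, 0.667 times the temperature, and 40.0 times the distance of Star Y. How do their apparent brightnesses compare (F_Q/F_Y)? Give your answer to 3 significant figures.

L_Q/L_Y = (R_Q/R_Y)²(T_Q/T_Y)⁴ = (5.23)² × (0.667)⁴ = 5.414.
F_Q/F_Y = (L_Q/L_Y)/(d_Q/d_Y)² = 5.414 / (40.0)² = 0.003384.

0.00338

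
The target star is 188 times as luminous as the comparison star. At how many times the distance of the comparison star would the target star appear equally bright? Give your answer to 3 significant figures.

13.7

Equal flux requires L_t/d_t² = L_c/d_c², so d_t/d_c = √(L_t/L_c)
= √(188) = 13.71.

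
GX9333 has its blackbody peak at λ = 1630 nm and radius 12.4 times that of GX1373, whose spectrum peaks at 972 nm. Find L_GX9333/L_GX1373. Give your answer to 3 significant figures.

19.4

Wien's law gives T ∝ 1/λ_max, so T_GX9333/T_GX1373 = λ_GX1373/λ_GX9333 = 972/1630 = 0.5963.
Then L ∝ R²T⁴ gives L_GX9333/L_GX1373 = (12.4)² × (0.5963)⁴ = 153.8 × 0.1264 = 19.44.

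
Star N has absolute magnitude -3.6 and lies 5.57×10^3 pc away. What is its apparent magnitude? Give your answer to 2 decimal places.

m = M + 5 log₁₀(d/10 pc) = -3.6 + 5 log₁₀(5.57×10^3/10)
  = -3.6 + 5 × 2.746 = -3.6 + 13.73 = 10.13.

10.13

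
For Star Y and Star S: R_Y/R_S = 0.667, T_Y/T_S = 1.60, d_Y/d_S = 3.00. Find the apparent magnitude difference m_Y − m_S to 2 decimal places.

L_Y/L_S = (0.667)²(1.60)⁴ = 2.916.
F_Y/F_S = (L_Y/L_S)/(d_Y/d_S)² = 2.916/9.000 = 0.3240.
m_Y − m_S = −2.5 log₁₀(0.3240) = 1.22.

1.22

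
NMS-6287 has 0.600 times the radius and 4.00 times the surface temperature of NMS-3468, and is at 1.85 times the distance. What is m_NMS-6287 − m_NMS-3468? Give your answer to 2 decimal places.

-3.58

L_NMS-6287/L_NMS-3468 = (0.600)²(4.00)⁴ = 92.16.
F_NMS-6287/F_NMS-3468 = (L_NMS-6287/L_NMS-3468)/(d_NMS-6287/d_NMS-3468)² = 92.16/3.423 = 26.93.
m_NMS-6287 − m_NMS-3468 = −2.5 log₁₀(26.93) = -3.58.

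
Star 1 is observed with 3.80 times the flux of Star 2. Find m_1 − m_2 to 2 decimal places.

-1.45

m_1 − m_2 = −2.5 log₁₀(F_1/F_2) = −2.5 log₁₀(3.80) = −2.5 × (0.580) = -1.449.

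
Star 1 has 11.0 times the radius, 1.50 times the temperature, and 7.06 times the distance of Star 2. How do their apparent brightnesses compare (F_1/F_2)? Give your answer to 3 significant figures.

L_1/L_2 = (R_1/R_2)²(T_1/T_2)⁴ = (11.0)² × (1.50)⁴ = 612.6.
F_1/F_2 = (L_1/L_2)/(d_1/d_2)² = 612.6 / (7.06)² = 12.29.

12.3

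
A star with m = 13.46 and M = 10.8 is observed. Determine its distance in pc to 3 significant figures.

m − M = 5 log₁₀(d/10 pc)
13.46 − (10.8) = 2.66 = 5 log₁₀(d/10)
d = 10 × 10^(2.66/5) = 10 × 10^0.532 = 34.04 pc.

34.0 pc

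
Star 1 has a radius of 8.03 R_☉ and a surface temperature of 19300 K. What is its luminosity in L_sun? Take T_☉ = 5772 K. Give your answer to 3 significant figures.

L/L_☉ = (R/R_☉)² (T/T_☉)⁴ = (8.03)² × (19300/5772)⁴
       = 64.48 × (3.344)⁴ = 64.48 × 125.0 = 8060.

8.06×10^3 L_sun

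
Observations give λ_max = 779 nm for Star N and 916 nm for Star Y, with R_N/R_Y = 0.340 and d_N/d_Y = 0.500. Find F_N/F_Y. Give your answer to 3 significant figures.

Wien's law: T_N/T_Y = λ_Y/λ_N = 916/779 = 1.176.
L_N/L_Y = (R_N/R_Y)²(T_N/T_Y)⁴ = (0.340)²(1.176)⁴ = 0.2210.
F_N/F_Y = (L_N/L_Y)/(d_N/d_Y)² = 0.2210/(0.500)² = 0.8840.

0.884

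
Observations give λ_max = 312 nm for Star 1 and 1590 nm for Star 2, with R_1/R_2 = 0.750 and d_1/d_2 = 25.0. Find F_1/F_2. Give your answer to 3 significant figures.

0.607

Wien's law: T_1/T_2 = λ_2/λ_1 = 1590/312 = 5.096.
L_1/L_2 = (R_1/R_2)²(T_1/T_2)⁴ = (0.750)²(5.096)⁴ = 379.4.
F_1/F_2 = (L_1/L_2)/(d_1/d_2)² = 379.4/(25.0)² = 0.6070.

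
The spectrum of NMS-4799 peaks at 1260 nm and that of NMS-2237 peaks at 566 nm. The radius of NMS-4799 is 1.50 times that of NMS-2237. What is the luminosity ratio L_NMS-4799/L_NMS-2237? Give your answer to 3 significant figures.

0.0916

Wien's law gives T ∝ 1/λ_max, so T_NMS-4799/T_NMS-2237 = λ_NMS-2237/λ_NMS-4799 = 566/1260 = 0.4492.
Then L ∝ R²T⁴ gives L_NMS-4799/L_NMS-2237 = (1.50)² × (0.4492)⁴ = 2.250 × 0.04072 = 0.09161.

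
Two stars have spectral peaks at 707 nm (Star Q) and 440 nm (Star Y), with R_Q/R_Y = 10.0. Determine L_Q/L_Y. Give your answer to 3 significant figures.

15.0

Wien's law gives T ∝ 1/λ_max, so T_Q/T_Y = λ_Y/λ_Q = 440/707 = 0.6223.
Then L ∝ R²T⁴ gives L_Q/L_Y = (10.0)² × (0.6223)⁴ = 100.0 × 0.1500 = 15.00.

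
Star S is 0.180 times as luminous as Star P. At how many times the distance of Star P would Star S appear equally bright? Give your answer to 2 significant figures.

Equal flux requires L_S/d_S² = L_P/d_P², so d_S/d_P = √(L_S/L_P)
= √(0.180) = 0.4243.

0.42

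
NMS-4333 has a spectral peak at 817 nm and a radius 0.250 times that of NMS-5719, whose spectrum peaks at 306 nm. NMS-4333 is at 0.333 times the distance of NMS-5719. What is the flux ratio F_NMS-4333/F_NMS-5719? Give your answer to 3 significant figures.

0.0111

Wien's law: T_NMS-4333/T_NMS-5719 = λ_NMS-5719/λ_NMS-4333 = 306/817 = 0.3745.
L_NMS-4333/L_NMS-5719 = (R_NMS-4333/R_NMS-5719)²(T_NMS-4333/T_NMS-5719)⁴ = (0.250)²(0.3745)⁴ = 0.001230.
F_NMS-4333/F_NMS-5719 = (L_NMS-4333/L_NMS-5719)/(d_NMS-4333/d_NMS-5719)² = 0.001230/(0.333)² = 0.01109.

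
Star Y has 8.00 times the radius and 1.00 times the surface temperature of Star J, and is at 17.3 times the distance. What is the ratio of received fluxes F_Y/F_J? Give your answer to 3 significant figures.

L_Y/L_J = (R_Y/R_J)²(T_Y/T_J)⁴ = (8.00)² × (1.00)⁴ = 64.00.
F_Y/F_J = (L_Y/L_J)/(d_Y/d_J)² = 64.00 / (17.3)² = 0.2138.

0.214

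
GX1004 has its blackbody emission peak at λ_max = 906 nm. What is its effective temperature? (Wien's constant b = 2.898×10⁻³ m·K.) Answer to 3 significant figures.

T = b/λ_max = 2.898×10⁻³ / (906×10⁻⁹) = 3199 K.

3.20×10^3 K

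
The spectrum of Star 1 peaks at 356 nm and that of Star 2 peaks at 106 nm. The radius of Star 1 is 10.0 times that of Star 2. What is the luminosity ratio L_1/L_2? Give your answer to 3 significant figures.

0.786

Wien's law gives T ∝ 1/λ_max, so T_1/T_2 = λ_2/λ_1 = 106/356 = 0.2978.
Then L ∝ R²T⁴ gives L_1/L_2 = (10.0)² × (0.2978)⁴ = 100.0 × 0.007860 = 0.7860.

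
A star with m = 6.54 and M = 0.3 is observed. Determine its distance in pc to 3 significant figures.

m − M = 5 log₁₀(d/10 pc)
6.54 − (0.3) = 6.24 = 5 log₁₀(d/10)
d = 10 × 10^(6.24/5) = 10 × 10^1.248 = 177.0 pc.

177 pc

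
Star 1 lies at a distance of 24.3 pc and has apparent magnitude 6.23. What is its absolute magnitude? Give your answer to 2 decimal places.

4.30

M = m − 5 log₁₀(d/10 pc) = 6.23 − 5 log₁₀(24.3/10)
  = 6.23 − 5 × 0.386 = 6.23 − 1.93 = 4.30.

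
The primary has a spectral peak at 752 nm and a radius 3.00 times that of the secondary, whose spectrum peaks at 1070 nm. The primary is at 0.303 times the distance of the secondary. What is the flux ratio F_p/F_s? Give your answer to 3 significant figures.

402

Wien's law: T_p/T_s = λ_s/λ_p = 1070/752 = 1.423.
L_p/L_s = (R_p/R_s)²(T_p/T_s)⁴ = (3.00)²(1.423)⁴ = 36.89.
F_p/F_s = (L_p/L_s)/(d_p/d_s)² = 36.89/(0.303)² = 401.8.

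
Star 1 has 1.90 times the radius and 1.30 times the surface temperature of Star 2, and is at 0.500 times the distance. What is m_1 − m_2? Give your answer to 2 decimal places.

L_1/L_2 = (1.90)²(1.30)⁴ = 10.31.
F_1/F_2 = (L_1/L_2)/(d_1/d_2)² = 10.31/0.2500 = 41.24.
m_1 − m_2 = −2.5 log₁₀(41.24) = -4.04.

-4.04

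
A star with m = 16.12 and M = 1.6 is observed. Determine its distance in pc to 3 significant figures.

m − M = 5 log₁₀(d/10 pc)
16.12 − (1.6) = 14.52 = 5 log₁₀(d/10)
d = 10 × 10^(14.52/5) = 10 × 10^2.904 = 8017 pc.

8.02×10^3 pc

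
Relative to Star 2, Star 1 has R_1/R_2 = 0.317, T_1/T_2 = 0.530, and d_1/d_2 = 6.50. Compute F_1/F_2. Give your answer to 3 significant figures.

L_1/L_2 = (R_1/R_2)²(T_1/T_2)⁴ = (0.317)² × (0.530)⁴ = 0.007929.
F_1/F_2 = (L_1/L_2)/(d_1/d_2)² = 0.007929 / (6.50)² = 1.877×10^-4.

1.88×10^-4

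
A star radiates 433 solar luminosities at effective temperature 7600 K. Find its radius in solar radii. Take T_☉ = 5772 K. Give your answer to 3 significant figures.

R/R_☉ = √(L/L_☉) / (T/T_☉)² = √(433) / (1.317)²
       = 20.81 / 1.734 = 12.00.

12.0 solar radii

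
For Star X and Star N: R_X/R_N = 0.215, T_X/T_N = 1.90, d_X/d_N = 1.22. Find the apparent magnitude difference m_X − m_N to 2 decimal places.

L_X/L_N = (0.215)²(1.90)⁴ = 0.6024.
F_X/F_N = (L_X/L_N)/(d_X/d_N)² = 0.6024/1.488 = 0.4047.
m_X − m_N = −2.5 log₁₀(0.4047) = 0.98.

0.98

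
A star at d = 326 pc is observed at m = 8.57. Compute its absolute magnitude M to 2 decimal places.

M = m − 5 log₁₀(d/10 pc) = 8.57 − 5 log₁₀(326/10)
  = 8.57 − 5 × 1.513 = 8.57 − 7.57 = 1.00.

1.00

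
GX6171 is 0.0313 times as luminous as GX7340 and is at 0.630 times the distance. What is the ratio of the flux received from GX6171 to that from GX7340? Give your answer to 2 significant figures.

0.079

F = L/(4πd²), so F_GX6171/F_GX7340 = (L_GX6171/L_GX7340) / (d_GX6171/d_GX7340)²
= 0.0313 / (0.630)² = 0.0313 / 0.3969 = 0.07886.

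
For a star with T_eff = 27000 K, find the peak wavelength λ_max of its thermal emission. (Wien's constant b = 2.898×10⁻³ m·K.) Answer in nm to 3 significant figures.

107 nm

λ_max = b/T = 2.898×10⁻³ / 27000 = 1.07×10^-7 m = 107.3 nm.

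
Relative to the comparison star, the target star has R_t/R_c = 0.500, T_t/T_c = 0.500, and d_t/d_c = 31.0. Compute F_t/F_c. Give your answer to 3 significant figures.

L_t/L_c = (R_t/R_c)²(T_t/T_c)⁴ = (0.500)² × (0.500)⁴ = 0.01562.
F_t/F_c = (L_t/L_c)/(d_t/d_c)² = 0.01562 / (31.0)² = 1.626×10^-5.

1.63×10^-5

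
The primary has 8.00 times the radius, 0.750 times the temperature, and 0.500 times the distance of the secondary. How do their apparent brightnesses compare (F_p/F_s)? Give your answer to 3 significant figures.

L_p/L_s = (R_p/R_s)²(T_p/T_s)⁴ = (8.00)² × (0.750)⁴ = 20.25.
F_p/F_s = (L_p/L_s)/(d_p/d_s)² = 20.25 / (0.500)² = 81.00.

81.0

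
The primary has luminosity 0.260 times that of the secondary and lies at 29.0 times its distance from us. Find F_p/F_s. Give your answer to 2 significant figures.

F = L/(4πd²), so F_p/F_s = (L_p/L_s) / (d_p/d_s)²
= 0.260 / (29.0)² = 0.260 / 841.0 = 3.092×10^-4.

3.1×10^-4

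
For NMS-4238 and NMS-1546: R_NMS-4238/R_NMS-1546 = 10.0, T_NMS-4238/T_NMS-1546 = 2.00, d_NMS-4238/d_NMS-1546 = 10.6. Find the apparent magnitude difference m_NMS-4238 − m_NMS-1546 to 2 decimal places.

L_NMS-4238/L_NMS-1546 = (10.0)²(2.00)⁴ = 1600.
F_NMS-4238/F_NMS-1546 = (L_NMS-4238/L_NMS-1546)/(d_NMS-4238/d_NMS-1546)² = 1600/112.4 = 14.24.
m_NMS-4238 − m_NMS-1546 = −2.5 log₁₀(14.24) = -2.88.

-2.88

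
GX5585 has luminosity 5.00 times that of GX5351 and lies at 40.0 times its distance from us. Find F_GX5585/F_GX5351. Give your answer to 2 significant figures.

0.0031

F = L/(4πd²), so F_GX5585/F_GX5351 = (L_GX5585/L_GX5351) / (d_GX5585/d_GX5351)²
= 5.00 / (40.0)² = 5.00 / 1600 = 0.003125.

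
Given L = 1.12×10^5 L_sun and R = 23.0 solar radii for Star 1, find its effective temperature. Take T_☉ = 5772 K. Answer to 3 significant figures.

2.20×10^4 K

T/T_☉ = (L/L_☉)^(1/4) / (R/R_☉)^(1/2)
T = 5772 × (1.12×10^5)^(1/4) / √(23.0) = 5772 × 18.29 / 4.796 = 2.202×10^4 K.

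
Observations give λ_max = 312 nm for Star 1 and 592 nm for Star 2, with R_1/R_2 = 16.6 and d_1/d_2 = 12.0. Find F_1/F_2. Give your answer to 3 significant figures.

Wien's law: T_1/T_2 = λ_2/λ_1 = 592/312 = 1.897.
L_1/L_2 = (R_1/R_2)²(T_1/T_2)⁴ = (16.6)²(1.897)⁴ = 3572.
F_1/F_2 = (L_1/L_2)/(d_1/d_2)² = 3572/(12.0)² = 24.80.

24.8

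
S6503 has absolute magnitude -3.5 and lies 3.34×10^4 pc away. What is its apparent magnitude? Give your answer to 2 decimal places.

14.12

m = M + 5 log₁₀(d/10 pc) = -3.5 + 5 log₁₀(3.34×10^4/10)
  = -3.5 + 5 × 3.524 = -3.5 + 17.62 = 14.12.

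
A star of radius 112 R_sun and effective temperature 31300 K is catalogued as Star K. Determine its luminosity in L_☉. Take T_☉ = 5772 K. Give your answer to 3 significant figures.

L/L_☉ = (R/R_☉)² (T/T_☉)⁴ = (112)² × (31300/5772)⁴
       = 1.254×10^4 × (5.423)⁴ = 1.254×10^4 × 864.7 = 1.085×10^7.

1.08×10^7 L_☉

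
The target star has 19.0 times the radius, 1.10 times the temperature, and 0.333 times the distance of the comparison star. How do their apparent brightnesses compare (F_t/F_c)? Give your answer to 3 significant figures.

4.77×10^3

L_t/L_c = (R_t/R_c)²(T_t/T_c)⁴ = (19.0)² × (1.10)⁴ = 528.5.
F_t/F_c = (L_t/L_c)/(d_t/d_c)² = 528.5 / (0.333)² = 4766.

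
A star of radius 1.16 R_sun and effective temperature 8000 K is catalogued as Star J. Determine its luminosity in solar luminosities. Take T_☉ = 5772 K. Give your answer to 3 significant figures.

4.97 solar luminosities

L/L_☉ = (R/R_☉)² (T/T_☉)⁴ = (1.16)² × (8000/5772)⁴
       = 1.346 × (1.386)⁴ = 1.346 × 3.690 = 4.966.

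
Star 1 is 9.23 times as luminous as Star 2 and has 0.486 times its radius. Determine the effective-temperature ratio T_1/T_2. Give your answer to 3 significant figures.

L ∝ R²T⁴ gives T ∝ (L/R²)^(1/4), so
T_1/T_2 = (9.23 / 0.486²)^(1/4) = (39.08)^(1/4) = 2.500.

2.50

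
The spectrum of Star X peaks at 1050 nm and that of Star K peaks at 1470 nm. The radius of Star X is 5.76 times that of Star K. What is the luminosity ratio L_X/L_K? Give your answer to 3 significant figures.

Wien's law gives T ∝ 1/λ_max, so T_X/T_K = λ_K/λ_X = 1470/1050 = 1.400.
Then L ∝ R²T⁴ gives L_X/L_K = (5.76)² × (1.400)⁴ = 33.18 × 3.842 = 127.5.

127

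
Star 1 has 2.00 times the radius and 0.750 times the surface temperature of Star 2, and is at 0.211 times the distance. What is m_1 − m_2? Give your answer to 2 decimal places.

L_1/L_2 = (2.00)²(0.750)⁴ = 1.266.
F_1/F_2 = (L_1/L_2)/(d_1/d_2)² = 1.266/0.04452 = 28.43.
m_1 − m_2 = −2.5 log₁₀(28.43) = -3.63.

-3.63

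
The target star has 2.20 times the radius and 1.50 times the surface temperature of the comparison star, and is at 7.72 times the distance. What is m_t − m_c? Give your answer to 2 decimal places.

0.97

L_t/L_c = (2.20)²(1.50)⁴ = 24.50.
F_t/F_c = (L_t/L_c)/(d_t/d_c)² = 24.50/59.60 = 0.4111.
m_t − m_c = −2.5 log₁₀(0.4111) = 0.97.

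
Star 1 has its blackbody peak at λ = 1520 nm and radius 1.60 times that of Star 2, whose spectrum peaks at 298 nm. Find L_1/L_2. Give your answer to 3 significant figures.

0.00378

Wien's law gives T ∝ 1/λ_max, so T_1/T_2 = λ_2/λ_1 = 298/1520 = 0.1961.
Then L ∝ R²T⁴ gives L_1/L_2 = (1.60)² × (0.1961)⁴ = 2.560 × 0.001477 = 0.003782.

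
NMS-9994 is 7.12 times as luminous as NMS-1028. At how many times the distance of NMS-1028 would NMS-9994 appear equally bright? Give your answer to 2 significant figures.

2.7

Equal flux requires L_NMS-9994/d_NMS-9994² = L_NMS-1028/d_NMS-1028², so d_NMS-9994/d_NMS-1028 = √(L_NMS-9994/L_NMS-1028)
= √(7.12) = 2.668.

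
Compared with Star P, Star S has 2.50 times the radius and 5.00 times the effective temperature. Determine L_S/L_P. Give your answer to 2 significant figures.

3.9×10^3

From the Stefan–Boltzmann law, L ∝ R²T⁴, so
L_S/L_P = (R_S/R_P)² (T_S/T_P)⁴ = (2.50)² × (5.00)⁴ = 6.250 × 625.0 = 3906.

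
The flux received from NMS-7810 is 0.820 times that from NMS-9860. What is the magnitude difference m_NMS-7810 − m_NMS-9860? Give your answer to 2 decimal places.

m_NMS-7810 − m_NMS-9860 = −2.5 log₁₀(F_NMS-7810/F_NMS-9860) = −2.5 log₁₀(0.820) = −2.5 × (-0.086) = 0.215.

0.22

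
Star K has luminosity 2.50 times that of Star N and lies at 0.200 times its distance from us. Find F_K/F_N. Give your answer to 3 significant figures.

F = L/(4πd²), so F_K/F_N = (L_K/L_N) / (d_K/d_N)²
= 2.50 / (0.200)² = 2.50 / 0.04000 = 62.50.

62.5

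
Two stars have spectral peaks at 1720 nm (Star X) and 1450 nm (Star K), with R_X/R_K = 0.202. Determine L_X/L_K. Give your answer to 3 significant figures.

Wien's law gives T ∝ 1/λ_max, so T_X/T_K = λ_K/λ_X = 1450/1720 = 0.8430.
Then L ∝ R²T⁴ gives L_X/L_K = (0.202)² × (0.8430)⁴ = 0.04080 × 0.5051 = 0.02061.

0.0206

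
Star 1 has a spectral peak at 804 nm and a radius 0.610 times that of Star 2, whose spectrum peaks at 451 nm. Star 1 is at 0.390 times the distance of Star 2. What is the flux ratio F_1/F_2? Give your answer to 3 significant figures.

0.242

Wien's law: T_1/T_2 = λ_2/λ_1 = 451/804 = 0.5609.
L_1/L_2 = (R_1/R_2)²(T_1/T_2)⁴ = (0.610)²(0.5609)⁴ = 0.03684.
F_1/F_2 = (L_1/L_2)/(d_1/d_2)² = 0.03684/(0.390)² = 0.2422.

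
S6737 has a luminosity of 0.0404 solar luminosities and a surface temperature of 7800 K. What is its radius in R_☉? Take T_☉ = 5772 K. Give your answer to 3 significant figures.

R/R_☉ = √(L/L_☉) / (T/T_☉)² = √(0.0404) / (1.351)²
       = 0.2010 / 1.826 = 0.1101.

0.110 R_☉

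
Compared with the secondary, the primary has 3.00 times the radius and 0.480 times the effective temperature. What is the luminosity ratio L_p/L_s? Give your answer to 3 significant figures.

0.478

From the Stefan–Boltzmann law, L ∝ R²T⁴, so
L_p/L_s = (R_p/R_s)² (T_p/T_s)⁴ = (3.00)² × (0.480)⁴ = 9.000 × 0.05308 = 0.4778.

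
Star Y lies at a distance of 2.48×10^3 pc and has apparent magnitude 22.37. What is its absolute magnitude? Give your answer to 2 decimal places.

10.40

M = m − 5 log₁₀(d/10 pc) = 22.37 − 5 log₁₀(2.48×10^3/10)
  = 22.37 − 5 × 2.394 = 22.37 − 11.97 = 10.40.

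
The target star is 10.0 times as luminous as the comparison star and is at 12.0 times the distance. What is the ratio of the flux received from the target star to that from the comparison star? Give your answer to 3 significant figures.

0.0694

F = L/(4πd²), so F_t/F_c = (L_t/L_c) / (d_t/d_c)²
= 10.0 / (12.0)² = 10.0 / 144.0 = 0.06944.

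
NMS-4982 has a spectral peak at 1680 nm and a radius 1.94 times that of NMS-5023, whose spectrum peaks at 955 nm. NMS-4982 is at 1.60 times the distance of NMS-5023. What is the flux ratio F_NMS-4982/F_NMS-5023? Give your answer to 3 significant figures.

0.154

Wien's law: T_NMS-4982/T_NMS-5023 = λ_NMS-5023/λ_NMS-4982 = 955/1680 = 0.5685.
L_NMS-4982/L_NMS-5023 = (R_NMS-4982/R_NMS-5023)²(T_NMS-4982/T_NMS-5023)⁴ = (1.94)²(0.5685)⁴ = 0.3930.
F_NMS-4982/F_NMS-5023 = (L_NMS-4982/L_NMS-5023)/(d_NMS-4982/d_NMS-5023)² = 0.3930/(1.60)² = 0.1535.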